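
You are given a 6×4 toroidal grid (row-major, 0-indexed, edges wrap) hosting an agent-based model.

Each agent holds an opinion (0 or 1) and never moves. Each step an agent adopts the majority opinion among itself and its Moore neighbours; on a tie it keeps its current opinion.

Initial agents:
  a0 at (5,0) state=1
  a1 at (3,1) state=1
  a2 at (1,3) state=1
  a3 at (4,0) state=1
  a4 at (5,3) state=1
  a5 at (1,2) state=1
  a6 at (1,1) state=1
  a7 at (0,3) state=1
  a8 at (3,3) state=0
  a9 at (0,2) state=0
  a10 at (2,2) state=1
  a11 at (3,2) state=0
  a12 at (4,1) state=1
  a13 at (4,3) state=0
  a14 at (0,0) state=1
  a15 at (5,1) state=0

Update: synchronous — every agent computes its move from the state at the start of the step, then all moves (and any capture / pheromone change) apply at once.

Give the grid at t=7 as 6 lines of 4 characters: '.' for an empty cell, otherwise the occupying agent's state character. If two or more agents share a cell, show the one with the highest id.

1.11
.111
..1.
.100
11.0
11.1

t=1: a0@(5,0):1 a1@(3,1):1 a2@(1,3):1 a3@(4,0):1 a4@(5,3):1 a5@(1,2):1 a6@(1,1):1 a7@(0,3):1 a8@(3,3):0 a9@(0,2):1 a10@(2,2):1 a11@(3,2):0 a12@(4,1):1 a13@(4,3):0 a14@(0,0):1 a15@(5,1):1
t=2: (unchanged — steady state)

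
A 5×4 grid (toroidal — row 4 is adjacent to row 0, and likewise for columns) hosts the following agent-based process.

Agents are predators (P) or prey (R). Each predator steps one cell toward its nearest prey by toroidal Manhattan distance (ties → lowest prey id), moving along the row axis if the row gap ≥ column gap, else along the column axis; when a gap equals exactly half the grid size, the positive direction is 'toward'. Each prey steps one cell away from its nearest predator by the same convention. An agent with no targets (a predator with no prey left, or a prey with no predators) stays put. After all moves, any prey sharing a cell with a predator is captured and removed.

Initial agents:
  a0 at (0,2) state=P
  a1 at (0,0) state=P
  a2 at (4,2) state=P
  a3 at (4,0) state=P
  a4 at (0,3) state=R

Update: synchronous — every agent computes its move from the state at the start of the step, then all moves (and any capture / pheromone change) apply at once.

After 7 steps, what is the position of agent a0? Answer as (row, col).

(0, 3)

t=1: a0@(0,3):P a1@(0,3):P a2@(0,2):P a3@(0,0):P
t=2: (unchanged — steady state)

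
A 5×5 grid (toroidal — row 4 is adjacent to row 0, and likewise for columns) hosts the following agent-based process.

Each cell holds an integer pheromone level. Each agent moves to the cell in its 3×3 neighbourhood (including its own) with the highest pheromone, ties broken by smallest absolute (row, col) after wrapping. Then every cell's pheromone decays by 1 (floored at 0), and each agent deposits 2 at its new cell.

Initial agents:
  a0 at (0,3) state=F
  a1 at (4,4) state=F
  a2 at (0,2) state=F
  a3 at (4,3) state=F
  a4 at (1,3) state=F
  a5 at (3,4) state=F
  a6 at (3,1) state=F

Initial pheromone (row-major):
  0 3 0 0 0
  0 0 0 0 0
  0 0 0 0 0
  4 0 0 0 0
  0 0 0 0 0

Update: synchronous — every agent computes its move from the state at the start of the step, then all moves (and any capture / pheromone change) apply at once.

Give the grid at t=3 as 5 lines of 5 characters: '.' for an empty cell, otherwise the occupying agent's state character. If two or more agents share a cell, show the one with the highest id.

..F..
.....
.....
F....
.....

t=1: a0@(0,2) a1@(3,0) a2@(0,1) a3@(0,2) a4@(0,2) a5@(3,0) a6@(3,0) | pheromone: 0 4 6 0 0 / 0 0 0 0 0 / 0 0 0 0 0 / 9 0 0 0 0 / 0 0 0 0 0
t=2: a0@(0,2) a1@(3,0) a2@(0,2) a3@(0,2) a4@(0,2) a5@(3,0) a6@(3,0) | pheromone: 0 3 13 0 0 / 0 0 0 0 0 / 0 0 0 0 0 / 14 0 0 0 0 / 0 0 0 0 0
t=3: a0@(0,2) a1@(3,0) a2@(0,2) a3@(0,2) a4@(0,2) a5@(3,0) a6@(3,0) | pheromone: 0 2 20 0 0 / 0 0 0 0 0 / 0 0 0 0 0 / 19 0 0 0 0 / 0 0 0 0 0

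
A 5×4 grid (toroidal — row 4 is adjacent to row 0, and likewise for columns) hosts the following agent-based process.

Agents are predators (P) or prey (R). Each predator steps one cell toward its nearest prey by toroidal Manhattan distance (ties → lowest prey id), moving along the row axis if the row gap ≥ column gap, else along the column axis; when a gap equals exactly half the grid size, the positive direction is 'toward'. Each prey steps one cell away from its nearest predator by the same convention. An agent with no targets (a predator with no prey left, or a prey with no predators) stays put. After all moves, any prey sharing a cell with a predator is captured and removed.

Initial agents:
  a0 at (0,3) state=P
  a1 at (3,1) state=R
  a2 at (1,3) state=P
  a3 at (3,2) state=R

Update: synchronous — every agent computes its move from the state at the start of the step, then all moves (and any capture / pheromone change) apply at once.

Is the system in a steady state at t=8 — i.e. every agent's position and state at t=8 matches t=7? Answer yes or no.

t=1: a0@(4,3):P a1@(2,1):R a2@(2,3):P a3@(2,2):R
t=2: a0@(3,3):P a1@(2,0):R a2@(2,2):P a3@(2,1):R
t=3: a0@(2,3):P a1@(1,0):R a2@(2,1):P a3@(2,0):R
t=4: a0@(2,0):P a1@(0,0):R a2@(2,0):P a3@(2,1):R
t=5: a0@(2,1):P a1@(4,0):R a2@(2,1):P a3@(2,2):R
t=6: a0@(2,2):P a1@(0,0):R a2@(2,2):P a3@(2,3):R
t=7: a0@(2,3):P a1@(4,0):R a2@(2,3):P a3@(2,0):R
t=8: a0@(2,0):P a1@(0,0):R a2@(2,0):P a3@(2,1):R

no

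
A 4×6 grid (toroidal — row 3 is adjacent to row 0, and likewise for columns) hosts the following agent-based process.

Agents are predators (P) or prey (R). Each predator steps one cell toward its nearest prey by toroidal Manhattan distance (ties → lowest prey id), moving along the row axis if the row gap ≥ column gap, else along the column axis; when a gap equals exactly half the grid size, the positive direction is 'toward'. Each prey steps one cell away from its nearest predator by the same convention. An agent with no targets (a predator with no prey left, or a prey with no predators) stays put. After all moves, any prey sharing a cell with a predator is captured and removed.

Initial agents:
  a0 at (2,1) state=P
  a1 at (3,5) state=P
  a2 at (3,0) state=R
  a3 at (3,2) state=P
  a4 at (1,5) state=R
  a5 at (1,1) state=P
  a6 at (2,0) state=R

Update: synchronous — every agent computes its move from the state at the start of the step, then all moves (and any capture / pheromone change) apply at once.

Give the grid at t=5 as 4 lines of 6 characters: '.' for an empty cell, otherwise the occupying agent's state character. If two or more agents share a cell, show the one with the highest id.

......
..R...
.....R
P....P

t=1: a0@(2,0):P a1@(3,0):P a3@(3,1):P a4@(0,5):R a5@(1,0):P a6@(2,5):R
t=2: a0@(2,5):P a1@(0,0):P a3@(3,0):P a4@(1,5):R a5@(0,0):P a6@(2,4):R
t=3: a0@(1,5):P a1@(1,0):P a3@(0,0):P a4@(0,5):R a5@(1,0):P a6@(2,3):R
t=4: a0@(0,5):P a1@(0,0):P a3@(0,5):P a4@(3,5):R a5@(0,0):P a6@(2,2):R
t=5: a0@(3,5):P a1@(3,0):P a3@(3,5):P a4@(2,5):R a5@(3,0):P a6@(1,2):R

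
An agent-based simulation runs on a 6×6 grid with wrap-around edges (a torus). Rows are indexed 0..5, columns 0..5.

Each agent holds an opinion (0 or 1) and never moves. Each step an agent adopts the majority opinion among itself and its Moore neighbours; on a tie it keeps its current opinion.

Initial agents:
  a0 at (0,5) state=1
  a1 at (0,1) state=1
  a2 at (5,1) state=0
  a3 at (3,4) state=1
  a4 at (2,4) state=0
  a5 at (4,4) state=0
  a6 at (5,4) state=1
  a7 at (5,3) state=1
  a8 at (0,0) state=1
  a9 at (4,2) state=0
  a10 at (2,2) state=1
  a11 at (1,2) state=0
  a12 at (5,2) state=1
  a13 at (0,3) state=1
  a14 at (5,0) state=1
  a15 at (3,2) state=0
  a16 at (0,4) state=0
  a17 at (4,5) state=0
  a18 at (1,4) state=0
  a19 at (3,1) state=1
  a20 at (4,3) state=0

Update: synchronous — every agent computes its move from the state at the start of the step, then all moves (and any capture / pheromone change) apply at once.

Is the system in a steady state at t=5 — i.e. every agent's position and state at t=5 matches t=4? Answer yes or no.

t=1: a0@(0,5):1 a1@(0,1):1 a2@(5,1):1 a3@(3,4):0 a4@(2,4):0 a5@(4,4):0 a6@(5,4):1 a7@(5,3):1 a8@(0,0):1 a9@(4,2):0 a10@(2,2):1 a11@(1,2):1 a12@(5,2):1 a13@(0,3):1 a14@(5,0):1 a15@(3,2):0 a16@(0,4):1 a17@(4,5):1 a18@(1,4):0 a19@(3,1):1 a20@(4,3):0
t=2: a0@(0,5):1 a1@(0,1):1 a2@(5,1):1 a3@(3,4):0 a4@(2,4):0 a5@(4,4):0 a6@(5,4):1 a7@(5,3):1 a8@(0,0):1 a9@(4,2):1 a10@(2,2):1 a11@(1,2):1 a12@(5,2):1 a13@(0,3):1 a14@(5,0):1 a15@(3,2):0 a16@(0,4):1 a17@(4,5):1 a18@(1,4):1 a19@(3,1):1 a20@(4,3):0
t=3: a0@(0,5):1 a1@(0,1):1 a2@(5,1):1 a3@(3,4):0 a4@(2,4):0 a5@(4,4):0 a6@(5,4):1 a7@(5,3):1 a8@(0,0):1 a9@(4,2):1 a10@(2,2):1 a11@(1,2):1 a12@(5,2):1 a13@(0,3):1 a14@(5,0):1 a15@(3,2):1 a16@(0,4):1 a17@(4,5):1 a18@(1,4):1 a19@(3,1):1 a20@(4,3):0
t=4: a0@(0,5):1 a1@(0,1):1 a2@(5,1):1 a3@(3,4):0 a4@(2,4):0 a5@(4,4):0 a6@(5,4):1 a7@(5,3):1 a8@(0,0):1 a9@(4,2):1 a10@(2,2):1 a11@(1,2):1 a12@(5,2):1 a13@(0,3):1 a14@(5,0):1 a15@(3,2):1 a16@(0,4):1 a17@(4,5):1 a18@(1,4):1 a19@(3,1):1 a20@(4,3):1
t=5: a0@(0,5):1 a1@(0,1):1 a2@(5,1):1 a3@(3,4):0 a4@(2,4):0 a5@(4,4):1 a6@(5,4):1 a7@(5,3):1 a8@(0,0):1 a9@(4,2):1 a10@(2,2):1 a11@(1,2):1 a12@(5,2):1 a13@(0,3):1 a14@(5,0):1 a15@(3,2):1 a16@(0,4):1 a17@(4,5):1 a18@(1,4):1 a19@(3,1):1 a20@(4,3):1

no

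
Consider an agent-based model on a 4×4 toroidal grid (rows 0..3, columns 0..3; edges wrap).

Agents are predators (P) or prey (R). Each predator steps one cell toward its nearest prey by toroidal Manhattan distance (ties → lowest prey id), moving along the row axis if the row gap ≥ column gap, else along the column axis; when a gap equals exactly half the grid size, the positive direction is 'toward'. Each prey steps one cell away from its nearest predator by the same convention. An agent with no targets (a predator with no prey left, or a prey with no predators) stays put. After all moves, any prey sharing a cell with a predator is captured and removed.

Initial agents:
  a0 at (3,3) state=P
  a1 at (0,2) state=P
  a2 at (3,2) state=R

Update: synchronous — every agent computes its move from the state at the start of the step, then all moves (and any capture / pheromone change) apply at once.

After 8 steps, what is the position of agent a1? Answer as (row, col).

(3, 3)

t=1: a0@(3,2):P a1@(3,2):P a2@(3,1):R
t=2: a0@(3,1):P a1@(3,1):P a2@(3,0):R
t=3: a0@(3,0):P a1@(3,0):P a2@(3,3):R
t=4: a0@(3,3):P a1@(3,3):P a2@(3,2):R
t=5: a0@(3,2):P a1@(3,2):P a2@(3,1):R
t=6: a0@(3,1):P a1@(3,1):P a2@(3,0):R
t=7: a0@(3,0):P a1@(3,0):P a2@(3,3):R
t=8: a0@(3,3):P a1@(3,3):P a2@(3,2):R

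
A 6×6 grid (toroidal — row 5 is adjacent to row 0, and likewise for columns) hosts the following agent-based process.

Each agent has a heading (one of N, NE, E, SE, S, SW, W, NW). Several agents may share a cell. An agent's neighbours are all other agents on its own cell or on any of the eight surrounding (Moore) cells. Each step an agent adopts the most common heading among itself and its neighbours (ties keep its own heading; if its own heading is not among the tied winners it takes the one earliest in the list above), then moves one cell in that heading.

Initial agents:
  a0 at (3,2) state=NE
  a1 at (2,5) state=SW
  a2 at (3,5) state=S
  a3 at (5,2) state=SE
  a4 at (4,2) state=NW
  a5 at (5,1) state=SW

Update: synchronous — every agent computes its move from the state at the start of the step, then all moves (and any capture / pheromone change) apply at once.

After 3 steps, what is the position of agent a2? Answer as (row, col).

(0, 5)

t=1: a0@(2,3):NE a1@(3,4):SW a2@(4,5):S a3@(0,3):SE a4@(3,1):NW a5@(0,0):SW
t=2: a0@(1,4):NE a1@(4,3):SW a2@(5,5):S a3@(1,4):SE a4@(2,0):NW a5@(1,5):SW
t=3: a0@(0,5):NE a1@(5,2):SW a2@(0,5):S a3@(2,5):SE a4@(1,5):NW a5@(2,4):SW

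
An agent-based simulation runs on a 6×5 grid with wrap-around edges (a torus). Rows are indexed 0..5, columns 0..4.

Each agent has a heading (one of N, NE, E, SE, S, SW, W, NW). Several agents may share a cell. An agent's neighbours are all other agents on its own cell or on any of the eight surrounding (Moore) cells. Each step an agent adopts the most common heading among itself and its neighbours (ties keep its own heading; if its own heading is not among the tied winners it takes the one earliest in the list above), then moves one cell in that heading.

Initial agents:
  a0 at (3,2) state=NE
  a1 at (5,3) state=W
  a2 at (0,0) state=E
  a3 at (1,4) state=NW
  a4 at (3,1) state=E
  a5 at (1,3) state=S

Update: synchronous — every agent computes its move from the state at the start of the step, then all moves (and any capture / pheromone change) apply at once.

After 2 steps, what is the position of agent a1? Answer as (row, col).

(5, 1)

t=1: a0@(2,3):NE a1@(5,2):W a2@(0,1):E a3@(0,3):NW a4@(3,2):E a5@(2,3):S
t=2: a0@(1,4):NE a1@(5,1):W a2@(0,2):E a3@(5,2):NW a4@(3,3):E a5@(3,3):S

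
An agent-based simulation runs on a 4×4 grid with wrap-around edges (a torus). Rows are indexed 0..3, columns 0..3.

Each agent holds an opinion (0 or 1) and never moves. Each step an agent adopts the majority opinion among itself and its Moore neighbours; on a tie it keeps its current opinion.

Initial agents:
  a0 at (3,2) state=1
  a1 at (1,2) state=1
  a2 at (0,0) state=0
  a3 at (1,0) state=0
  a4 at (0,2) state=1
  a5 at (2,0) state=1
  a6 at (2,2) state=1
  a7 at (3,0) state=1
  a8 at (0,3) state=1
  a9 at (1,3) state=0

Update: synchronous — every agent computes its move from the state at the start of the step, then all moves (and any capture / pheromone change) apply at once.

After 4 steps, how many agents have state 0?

0

t=1: a0@(3,2):1 a1@(1,2):1 a2@(0,0):0 a3@(1,0):0 a4@(0,2):1 a5@(2,0):1 a6@(2,2):1 a7@(3,0):1 a8@(0,3):1 a9@(1,3):1
t=2: a0@(3,2):1 a1@(1,2):1 a2@(0,0):1 a3@(1,0):1 a4@(0,2):1 a5@(2,0):1 a6@(2,2):1 a7@(3,0):1 a8@(0,3):1 a9@(1,3):1
t=3: (unchanged — steady state)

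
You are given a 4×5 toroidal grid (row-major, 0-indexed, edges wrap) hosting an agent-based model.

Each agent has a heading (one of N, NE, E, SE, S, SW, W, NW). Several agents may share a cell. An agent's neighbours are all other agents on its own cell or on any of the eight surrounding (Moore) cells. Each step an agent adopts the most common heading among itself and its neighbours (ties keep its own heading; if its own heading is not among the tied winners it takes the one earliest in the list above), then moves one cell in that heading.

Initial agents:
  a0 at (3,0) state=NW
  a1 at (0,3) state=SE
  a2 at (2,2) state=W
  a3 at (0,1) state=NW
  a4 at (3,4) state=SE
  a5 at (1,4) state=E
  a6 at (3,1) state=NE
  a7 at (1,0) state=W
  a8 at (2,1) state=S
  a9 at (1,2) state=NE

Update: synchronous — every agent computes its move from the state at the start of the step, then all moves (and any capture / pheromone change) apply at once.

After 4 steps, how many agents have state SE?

3

t=1: a0@(2,4):NW a1@(1,4):SE a2@(1,3):NE a3@(3,0):NW a4@(0,0):SE a5@(1,0):E a6@(2,0):NW a7@(1,4):W a8@(1,2):NE a9@(0,3):NE
t=2: a0@(1,3):NW a1@(2,0):SE a2@(0,4):NE a3@(2,4):NW a4@(1,1):SE a5@(2,1):SE a6@(1,4):NW a7@(0,0):NE a8@(0,3):NE a9@(3,4):NE
t=3: a0@(0,2):NW a1@(3,1):SE a2@(3,0):NE a3@(1,3):NW a4@(2,2):SE a5@(3,2):SE a6@(0,3):NW a7@(3,1):NE a8@(3,4):NE a9@(2,0):NE
t=4: a0@(3,1):NW a1@(0,2):SE a2@(2,1):NE a3@(0,2):NW a4@(3,3):SE a5@(0,3):SE a6@(3,2):NW a7@(2,2):NE a8@(2,0):NE a9@(1,1):NE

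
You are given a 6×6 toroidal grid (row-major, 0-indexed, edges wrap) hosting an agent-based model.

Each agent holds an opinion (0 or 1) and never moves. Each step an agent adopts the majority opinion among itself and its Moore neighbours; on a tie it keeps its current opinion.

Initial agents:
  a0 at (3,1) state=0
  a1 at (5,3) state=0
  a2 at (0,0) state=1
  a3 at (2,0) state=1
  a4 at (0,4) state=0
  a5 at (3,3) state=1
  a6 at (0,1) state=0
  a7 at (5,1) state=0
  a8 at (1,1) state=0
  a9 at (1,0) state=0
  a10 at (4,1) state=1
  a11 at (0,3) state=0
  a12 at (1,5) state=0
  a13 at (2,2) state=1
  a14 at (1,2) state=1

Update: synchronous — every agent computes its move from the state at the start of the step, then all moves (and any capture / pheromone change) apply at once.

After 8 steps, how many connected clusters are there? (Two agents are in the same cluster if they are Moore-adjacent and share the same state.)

t=1: a0@(3,1):1 a1@(5,3):0 a2@(0,0):0 a3@(2,0):0 a4@(0,4):0 a5@(3,3):1 a6@(0,1):0 a7@(5,1):0 a8@(1,1):1 a9@(1,0):0 a10@(4,1):0 a11@(0,3):0 a12@(1,5):0 a13@(2,2):1 a14@(1,2):0
t=2: a0@(3,1):1 a1@(5,3):0 a2@(0,0):0 a3@(2,0):0 a4@(0,4):0 a5@(3,3):1 a6@(0,1):0 a7@(5,1):0 a8@(1,1):0 a9@(1,0):0 a10@(4,1):0 a11@(0,3):0 a12@(1,5):0 a13@(2,2):1 a14@(1,2):0
t=3: (unchanged — steady state)

2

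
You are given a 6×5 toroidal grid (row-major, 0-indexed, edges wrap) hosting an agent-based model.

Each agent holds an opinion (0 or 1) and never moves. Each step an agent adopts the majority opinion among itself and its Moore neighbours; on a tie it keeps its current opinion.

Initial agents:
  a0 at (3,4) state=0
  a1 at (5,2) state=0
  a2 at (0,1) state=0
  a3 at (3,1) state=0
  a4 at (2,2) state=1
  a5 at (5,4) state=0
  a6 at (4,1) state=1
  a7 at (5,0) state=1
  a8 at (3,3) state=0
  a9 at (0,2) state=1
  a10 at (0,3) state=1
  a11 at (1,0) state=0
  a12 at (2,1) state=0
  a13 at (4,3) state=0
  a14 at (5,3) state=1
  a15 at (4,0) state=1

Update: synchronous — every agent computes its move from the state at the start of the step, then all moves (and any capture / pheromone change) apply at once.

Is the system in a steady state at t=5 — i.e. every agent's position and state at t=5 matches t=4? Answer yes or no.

t=1: a0@(3,4):0 a1@(5,2):1 a2@(0,1):0 a3@(3,1):1 a4@(2,2):0 a5@(5,4):1 a6@(4,1):1 a7@(5,0):1 a8@(3,3):0 a9@(0,2):1 a10@(0,3):1 a11@(1,0):0 a12@(2,1):0 a13@(4,3):0 a14@(5,3):1 a15@(4,0):1
t=2: a0@(3,4):0 a1@(5,2):1 a2@(0,1):1 a3@(3,1):1 a4@(2,2):0 a5@(5,4):1 a6@(4,1):1 a7@(5,0):1 a8@(3,3):0 a9@(0,2):1 a10@(0,3):1 a11@(1,0):0 a12@(2,1):0 a13@(4,3):0 a14@(5,3):1 a15@(4,0):1
t=3: (unchanged — steady state)

yes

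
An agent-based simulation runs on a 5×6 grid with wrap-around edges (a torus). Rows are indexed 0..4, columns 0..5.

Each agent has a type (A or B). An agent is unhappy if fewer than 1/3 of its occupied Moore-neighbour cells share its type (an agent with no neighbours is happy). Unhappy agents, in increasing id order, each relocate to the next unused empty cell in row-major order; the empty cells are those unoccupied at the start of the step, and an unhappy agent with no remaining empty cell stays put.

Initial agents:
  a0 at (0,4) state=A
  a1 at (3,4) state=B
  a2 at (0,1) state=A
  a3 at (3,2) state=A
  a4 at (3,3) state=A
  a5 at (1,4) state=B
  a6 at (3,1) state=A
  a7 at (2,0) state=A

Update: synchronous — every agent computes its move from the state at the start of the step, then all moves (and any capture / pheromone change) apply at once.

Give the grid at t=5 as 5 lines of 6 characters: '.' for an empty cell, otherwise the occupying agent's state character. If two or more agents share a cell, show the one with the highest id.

AABB..
......
A.....
.AAA..
......

t=1: a0@(0,0):A a1@(0,2):B a2@(0,1):A a3@(3,2):A a4@(3,3):A a5@(0,3):B a6@(3,1):A a7@(2,0):A
t=2: (unchanged — steady state)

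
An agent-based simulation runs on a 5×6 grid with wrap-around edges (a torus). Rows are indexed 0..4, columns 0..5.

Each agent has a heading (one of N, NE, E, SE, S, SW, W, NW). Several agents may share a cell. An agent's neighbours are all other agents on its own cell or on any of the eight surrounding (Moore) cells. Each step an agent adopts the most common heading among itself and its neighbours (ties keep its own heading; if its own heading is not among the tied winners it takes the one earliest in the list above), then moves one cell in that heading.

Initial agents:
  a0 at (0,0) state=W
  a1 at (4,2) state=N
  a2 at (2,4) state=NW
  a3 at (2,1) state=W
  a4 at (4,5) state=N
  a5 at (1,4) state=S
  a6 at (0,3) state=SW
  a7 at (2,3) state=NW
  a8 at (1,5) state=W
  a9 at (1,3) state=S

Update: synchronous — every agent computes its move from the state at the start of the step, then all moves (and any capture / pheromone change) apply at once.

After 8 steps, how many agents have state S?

t=1: a0@(0,5):W a1@(3,2):N a2@(1,3):NW a3@(2,0):W a4@(3,5):N a5@(2,4):S a6@(1,3):S a7@(1,2):NW a8@(1,4):W a9@(2,3):S
t=2: a0@(0,4):W a1@(2,2):N a2@(2,3):S a3@(2,5):W a4@(2,5):N a5@(3,4):S a6@(2,3):S a7@(0,1):NW a8@(2,4):S a9@(3,3):S
t=3: a0@(0,3):W a1@(3,2):S a2@(3,3):S a3@(3,5):S a4@(3,5):S a5@(4,4):S a6@(3,3):S a7@(4,0):NW a8@(3,4):S a9@(4,3):S
t=4: a0@(1,3):S a1@(4,2):S a2@(4,3):S a3@(4,5):S a4@(4,5):S a5@(0,4):S a6@(4,3):S a7@(0,0):S a8@(4,4):S a9@(0,3):S
t=5: a0@(2,3):S a1@(0,2):S a2@(0,3):S a3@(0,5):S a4@(0,5):S a5@(1,4):S a6@(0,3):S a7@(1,0):S a8@(0,4):S a9@(1,3):S
t=6: a0@(3,3):S a1@(1,2):S a2@(1,3):S a3@(1,5):S a4@(1,5):S a5@(2,4):S a6@(1,3):S a7@(2,0):S a8@(1,4):S a9@(2,3):S
t=7: a0@(4,3):S a1@(2,2):S a2@(2,3):S a3@(2,5):S a4@(2,5):S a5@(3,4):S a6@(2,3):S a7@(3,0):S a8@(2,4):S a9@(3,3):S
t=8: a0@(0,3):S a1@(3,2):S a2@(3,3):S a3@(3,5):S a4@(3,5):S a5@(4,4):S a6@(3,3):S a7@(4,0):S a8@(3,4):S a9@(4,3):S

10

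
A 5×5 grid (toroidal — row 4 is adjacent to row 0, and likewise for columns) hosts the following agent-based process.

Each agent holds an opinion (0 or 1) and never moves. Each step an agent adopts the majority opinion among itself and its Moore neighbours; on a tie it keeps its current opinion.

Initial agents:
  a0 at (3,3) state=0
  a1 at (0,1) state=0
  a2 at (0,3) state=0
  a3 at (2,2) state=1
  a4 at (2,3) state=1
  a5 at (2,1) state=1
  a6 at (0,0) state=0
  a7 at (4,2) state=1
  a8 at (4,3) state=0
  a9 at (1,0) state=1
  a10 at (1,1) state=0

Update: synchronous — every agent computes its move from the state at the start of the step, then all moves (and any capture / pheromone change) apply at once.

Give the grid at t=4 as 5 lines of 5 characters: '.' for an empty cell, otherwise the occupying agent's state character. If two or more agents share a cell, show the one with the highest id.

00.0.
00...
.111.
...1.
..00.

t=1: a0@(3,3):1 a1@(0,1):0 a2@(0,3):0 a3@(2,2):1 a4@(2,3):1 a5@(2,1):1 a6@(0,0):0 a7@(4,2):0 a8@(4,3):0 a9@(1,0):0 a10@(1,1):0
t=2: (unchanged — steady state)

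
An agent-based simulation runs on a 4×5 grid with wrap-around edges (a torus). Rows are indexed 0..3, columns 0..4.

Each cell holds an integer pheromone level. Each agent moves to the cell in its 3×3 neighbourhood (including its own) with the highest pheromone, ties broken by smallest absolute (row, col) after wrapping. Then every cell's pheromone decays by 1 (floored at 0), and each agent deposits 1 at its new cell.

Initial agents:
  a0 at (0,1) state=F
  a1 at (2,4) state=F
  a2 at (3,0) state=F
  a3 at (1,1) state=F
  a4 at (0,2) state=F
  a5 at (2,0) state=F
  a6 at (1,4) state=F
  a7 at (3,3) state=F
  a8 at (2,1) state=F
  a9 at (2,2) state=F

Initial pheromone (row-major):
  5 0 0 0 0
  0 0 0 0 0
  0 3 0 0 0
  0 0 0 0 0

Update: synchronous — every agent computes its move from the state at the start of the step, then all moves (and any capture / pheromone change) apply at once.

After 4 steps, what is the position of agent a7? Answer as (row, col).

t=1: a0@(0,0) a1@(1,0) a2@(0,0) a3@(0,0) a4@(0,1) a5@(2,1) a6@(0,0) a7@(0,2) a8@(2,1) a9@(2,1) | pheromone: 8 1 1 0 0 / 1 0 0 0 0 / 0 5 0 0 0 / 0 0 0 0 0
t=2: a0@(0,0) a1@(0,0) a2@(0,0) a3@(0,0) a4@(0,0) a5@(2,1) a6@(0,0) a7@(0,1) a8@(2,1) a9@(2,1) | pheromone: 13 1 0 0 0 / 0 0 0 0 0 / 0 7 0 0 0 / 0 0 0 0 0
t=3: a0@(0,0) a1@(0,0) a2@(0,0) a3@(0,0) a4@(0,0) a5@(2,1) a6@(0,0) a7@(0,0) a8@(2,1) a9@(2,1) | pheromone: 19 0 0 0 0 / 0 0 0 0 0 / 0 9 0 0 0 / 0 0 0 0 0
t=4: a0@(0,0) a1@(0,0) a2@(0,0) a3@(0,0) a4@(0,0) a5@(2,1) a6@(0,0) a7@(0,0) a8@(2,1) a9@(2,1) | pheromone: 25 0 0 0 0 / 0 0 0 0 0 / 0 11 0 0 0 / 0 0 0 0 0

(0, 0)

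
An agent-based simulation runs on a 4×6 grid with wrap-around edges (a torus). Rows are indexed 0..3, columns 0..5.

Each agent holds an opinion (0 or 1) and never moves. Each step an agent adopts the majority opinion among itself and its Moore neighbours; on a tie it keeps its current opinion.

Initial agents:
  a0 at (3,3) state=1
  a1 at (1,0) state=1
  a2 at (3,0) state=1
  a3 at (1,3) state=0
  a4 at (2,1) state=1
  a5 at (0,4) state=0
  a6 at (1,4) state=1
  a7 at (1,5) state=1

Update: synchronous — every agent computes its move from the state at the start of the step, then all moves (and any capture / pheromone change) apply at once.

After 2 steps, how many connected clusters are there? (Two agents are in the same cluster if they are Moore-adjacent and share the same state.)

t=1: a0@(3,3):1 a1@(1,0):1 a2@(3,0):1 a3@(1,3):0 a4@(2,1):1 a5@(0,4):1 a6@(1,4):1 a7@(1,5):1
t=2: a0@(3,3):1 a1@(1,0):1 a2@(3,0):1 a3@(1,3):1 a4@(2,1):1 a5@(0,4):1 a6@(1,4):1 a7@(1,5):1

1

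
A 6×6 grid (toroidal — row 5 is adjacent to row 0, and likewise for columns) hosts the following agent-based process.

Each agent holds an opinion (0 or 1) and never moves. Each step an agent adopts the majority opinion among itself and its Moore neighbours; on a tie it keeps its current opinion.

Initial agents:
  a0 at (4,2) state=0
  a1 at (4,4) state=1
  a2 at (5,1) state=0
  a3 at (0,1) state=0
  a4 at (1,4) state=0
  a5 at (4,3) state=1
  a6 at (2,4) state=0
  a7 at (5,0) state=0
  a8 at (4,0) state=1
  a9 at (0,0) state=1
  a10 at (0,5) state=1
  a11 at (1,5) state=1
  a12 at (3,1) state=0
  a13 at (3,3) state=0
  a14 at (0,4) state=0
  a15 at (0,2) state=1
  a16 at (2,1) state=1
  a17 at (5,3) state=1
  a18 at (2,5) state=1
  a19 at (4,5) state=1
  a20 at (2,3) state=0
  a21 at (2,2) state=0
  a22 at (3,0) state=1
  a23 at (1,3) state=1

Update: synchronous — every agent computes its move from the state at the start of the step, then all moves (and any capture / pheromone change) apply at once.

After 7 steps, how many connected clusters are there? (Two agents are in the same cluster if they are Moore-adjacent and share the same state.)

t=1: a0@(4,2):0 a1@(4,4):1 a2@(5,1):0 a3@(0,1):0 a4@(1,4):0 a5@(4,3):1 a6@(2,4):0 a7@(5,0):1 a8@(4,0):1 a9@(0,0):1 a10@(0,5):1 a11@(1,5):1 a12@(3,1):0 a13@(3,3):0 a14@(0,4):1 a15@(0,2):1 a16@(2,1):1 a17@(5,3):1 a18@(2,5):1 a19@(4,5):1 a20@(2,3):0 a21@(2,2):0 a22@(3,0):1 a23@(1,3):0
t=2: a0@(4,2):0 a1@(4,4):1 a2@(5,1):1 a3@(0,1):1 a4@(1,4):0 a5@(4,3):1 a6@(2,4):0 a7@(5,0):1 a8@(4,0):1 a9@(0,0):1 a10@(0,5):1 a11@(1,5):1 a12@(3,1):0 a13@(3,3):0 a14@(0,4):1 a15@(0,2):0 a16@(2,1):1 a17@(5,3):1 a18@(2,5):1 a19@(4,5):1 a20@(2,3):0 a21@(2,2):0 a22@(3,0):1 a23@(1,3):0
t=3: a0@(4,2):0 a1@(4,4):1 a2@(5,1):1 a3@(0,1):1 a4@(1,4):0 a5@(4,3):1 a6@(2,4):0 a7@(5,0):1 a8@(4,0):1 a9@(0,0):1 a10@(0,5):1 a11@(1,5):1 a12@(3,1):0 a13@(3,3):0 a14@(0,4):1 a15@(0,2):1 a16@(2,1):1 a17@(5,3):1 a18@(2,5):1 a19@(4,5):1 a20@(2,3):0 a21@(2,2):0 a22@(3,0):1 a23@(1,3):0
t=4: (unchanged — steady state)

2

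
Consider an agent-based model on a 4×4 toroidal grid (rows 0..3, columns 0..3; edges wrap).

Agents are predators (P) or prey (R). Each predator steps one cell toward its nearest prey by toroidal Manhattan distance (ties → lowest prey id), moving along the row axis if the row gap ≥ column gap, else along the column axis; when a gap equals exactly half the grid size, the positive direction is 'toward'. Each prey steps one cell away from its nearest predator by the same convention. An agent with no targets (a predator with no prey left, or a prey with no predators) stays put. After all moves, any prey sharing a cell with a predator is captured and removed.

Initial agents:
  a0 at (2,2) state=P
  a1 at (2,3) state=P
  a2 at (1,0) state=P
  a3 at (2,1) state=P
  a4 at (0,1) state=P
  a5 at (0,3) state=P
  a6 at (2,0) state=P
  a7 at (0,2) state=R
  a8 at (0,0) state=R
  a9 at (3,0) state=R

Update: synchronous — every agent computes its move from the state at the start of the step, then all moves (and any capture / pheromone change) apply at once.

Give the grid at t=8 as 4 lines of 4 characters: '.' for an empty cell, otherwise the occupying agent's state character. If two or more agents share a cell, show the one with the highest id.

....
..P.
P.PP
...R

t=1: a0@(3,2):P a1@(3,3):P a2@(0,0):P a3@(3,1):P a4@(0,2):P a5@(0,2):P a6@(3,0):P a7@(0,3):R
t=2: a0@(0,2):P a1@(0,3):P a2@(0,3):P a3@(3,2):P a4@(0,3):P a5@(0,3):P a6@(0,0):P a7@(1,3):R
t=3: a0@(1,2):P a1@(1,3):P a2@(1,3):P a3@(0,2):P a4@(1,3):P a5@(1,3):P a6@(1,0):P a7@(2,3):R
t=4: a0@(2,2):P a1@(2,3):P a2@(2,3):P a3@(1,2):P a4@(2,3):P a5@(2,3):P a6@(2,0):P a7@(3,3):R
t=5: a0@(3,2):P a1@(3,3):P a2@(3,3):P a3@(2,2):P a4@(3,3):P a5@(3,3):P a6@(3,0):P a7@(0,3):R
t=6: a0@(0,2):P a1@(0,3):P a2@(0,3):P a3@(3,2):P a4@(0,3):P a5@(0,3):P a6@(0,0):P a7@(1,3):R
t=7: a0@(1,2):P a1@(1,3):P a2@(1,3):P a3@(0,2):P a4@(1,3):P a5@(1,3):P a6@(1,0):P a7@(2,3):R
t=8: a0@(2,2):P a1@(2,3):P a2@(2,3):P a3@(1,2):P a4@(2,3):P a5@(2,3):P a6@(2,0):P a7@(3,3):R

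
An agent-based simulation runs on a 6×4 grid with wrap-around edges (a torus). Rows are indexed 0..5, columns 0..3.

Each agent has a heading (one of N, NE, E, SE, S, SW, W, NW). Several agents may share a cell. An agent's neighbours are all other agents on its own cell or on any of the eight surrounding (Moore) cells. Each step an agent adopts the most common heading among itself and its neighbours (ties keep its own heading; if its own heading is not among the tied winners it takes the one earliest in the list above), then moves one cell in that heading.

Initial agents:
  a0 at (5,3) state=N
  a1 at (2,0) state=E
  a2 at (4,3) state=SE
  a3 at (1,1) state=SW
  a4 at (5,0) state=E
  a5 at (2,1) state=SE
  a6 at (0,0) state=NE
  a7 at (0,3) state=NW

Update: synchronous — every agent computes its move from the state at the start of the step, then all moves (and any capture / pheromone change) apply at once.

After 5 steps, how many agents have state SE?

7

t=1: a0@(4,3):N a1@(2,1):E a2@(5,0):SE a3@(2,0):SW a4@(5,1):E a5@(3,2):SE a6@(5,1):NE a7@(5,2):NW
t=2: a0@(5,0):SE a1@(2,2):E a2@(0,1):SE a3@(3,3):SW a4@(5,2):E a5@(4,3):SE a6@(4,2):NE a7@(4,1):NW
t=3: a0@(0,1):SE a1@(2,3):E a2@(1,2):SE a3@(4,2):SW a4@(0,3):SE a5@(5,0):SE a6@(3,3):NE a7@(3,0):NW
t=4: a0@(1,2):SE a1@(2,0):E a2@(2,3):SE a3@(5,1):SW a4@(1,0):SE a5@(0,1):SE a6@(2,0):NE a7@(2,3):NW
t=5: a0@(2,3):SE a1@(3,1):SE a2@(3,0):SE a3@(0,0):SW a4@(2,1):SE a5@(1,2):SE a6@(3,1):SE a7@(3,0):SE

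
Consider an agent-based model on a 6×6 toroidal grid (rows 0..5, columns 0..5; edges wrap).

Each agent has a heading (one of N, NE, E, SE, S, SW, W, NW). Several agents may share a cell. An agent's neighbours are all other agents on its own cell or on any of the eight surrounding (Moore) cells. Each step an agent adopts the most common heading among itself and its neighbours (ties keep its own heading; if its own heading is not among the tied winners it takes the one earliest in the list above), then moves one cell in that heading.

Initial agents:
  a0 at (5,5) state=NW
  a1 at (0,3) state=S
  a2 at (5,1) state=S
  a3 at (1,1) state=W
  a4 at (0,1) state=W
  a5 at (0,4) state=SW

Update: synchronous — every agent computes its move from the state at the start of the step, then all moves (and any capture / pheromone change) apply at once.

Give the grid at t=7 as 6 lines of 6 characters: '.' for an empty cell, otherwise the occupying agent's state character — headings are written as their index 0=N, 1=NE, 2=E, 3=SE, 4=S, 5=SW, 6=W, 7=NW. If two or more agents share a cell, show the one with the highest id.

t=1: a0@(4,4):NW a1@(1,3):S a2@(0,1):S a3@(1,0):W a4@(0,0):W a5@(1,3):SW
t=2: a0@(3,3):NW a1@(2,3):S a2@(0,0):W a3@(1,5):W a4@(0,5):W a5@(2,2):SW
t=3: a0@(2,2):NW a1@(3,3):S a2@(0,5):W a3@(1,4):W a4@(0,4):W a5@(3,1):SW
t=4: a0@(1,1):NW a1@(4,3):S a2@(0,4):W a3@(1,3):W a4@(0,3):W a5@(4,0):SW
t=5: a0@(0,0):NW a1@(5,3):S a2@(0,3):W a3@(1,2):W a4@(0,2):W a5@(5,5):SW
t=6: a0@(5,5):NW a1@(5,2):W a2@(0,2):W a3@(1,1):W a4@(0,1):W a5@(0,4):SW
t=7: a0@(4,4):NW a1@(5,1):W a2@(0,1):W a3@(1,0):W a4@(0,0):W a5@(1,3):SW

66....
6..5..
......
......
....7.
.6....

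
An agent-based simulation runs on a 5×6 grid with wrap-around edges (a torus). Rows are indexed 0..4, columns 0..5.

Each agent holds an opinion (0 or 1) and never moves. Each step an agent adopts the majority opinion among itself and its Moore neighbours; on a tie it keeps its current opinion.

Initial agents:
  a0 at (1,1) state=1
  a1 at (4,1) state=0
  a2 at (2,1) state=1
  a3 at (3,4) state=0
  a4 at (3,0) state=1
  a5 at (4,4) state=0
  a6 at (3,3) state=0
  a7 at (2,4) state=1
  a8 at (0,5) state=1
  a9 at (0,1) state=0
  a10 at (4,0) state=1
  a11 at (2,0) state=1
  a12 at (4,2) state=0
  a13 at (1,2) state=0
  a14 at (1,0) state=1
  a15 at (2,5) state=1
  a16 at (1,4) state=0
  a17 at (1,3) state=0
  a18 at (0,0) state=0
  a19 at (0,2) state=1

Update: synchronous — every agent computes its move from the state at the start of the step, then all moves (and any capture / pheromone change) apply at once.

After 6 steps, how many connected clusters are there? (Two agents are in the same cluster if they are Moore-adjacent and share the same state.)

t=1: a0@(1,1):1 a1@(4,1):0 a2@(2,1):1 a3@(3,4):0 a4@(3,0):1 a5@(4,4):0 a6@(3,3):0 a7@(2,4):0 a8@(0,5):1 a9@(0,1):0 a10@(4,0):1 a11@(2,0):1 a12@(4,2):0 a13@(1,2):0 a14@(1,0):1 a15@(2,5):1 a16@(1,4):1 a17@(1,3):0 a18@(0,0):1 a19@(0,2):0
t=2: (unchanged — steady state)

2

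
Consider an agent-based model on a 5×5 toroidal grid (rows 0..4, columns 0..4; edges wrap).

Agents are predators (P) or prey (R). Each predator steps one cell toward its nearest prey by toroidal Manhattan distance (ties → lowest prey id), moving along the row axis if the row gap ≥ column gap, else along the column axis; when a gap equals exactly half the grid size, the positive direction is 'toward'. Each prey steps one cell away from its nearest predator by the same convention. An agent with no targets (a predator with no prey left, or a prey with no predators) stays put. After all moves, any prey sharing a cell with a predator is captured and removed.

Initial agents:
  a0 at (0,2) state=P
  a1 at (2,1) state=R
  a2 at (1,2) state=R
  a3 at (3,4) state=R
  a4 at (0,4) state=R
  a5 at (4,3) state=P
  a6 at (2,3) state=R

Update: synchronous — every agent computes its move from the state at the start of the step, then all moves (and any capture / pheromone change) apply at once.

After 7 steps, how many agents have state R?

3

t=1: a0@(1,2):P a1@(3,1):R a2@(2,2):R a3@(2,4):R a4@(0,0):R a5@(3,3):P a6@(1,3):R
t=2: a0@(2,2):P a1@(3,0):R a3@(1,4):R a4@(0,4):R a5@(3,2):P a6@(1,4):R
t=3: a0@(2,1):P a1@(3,4):R a3@(1,0):R a4@(4,4):R a5@(3,1):P a6@(1,0):R
t=4: a0@(1,1):P a1@(3,3):R a3@(0,0):R a4@(4,3):R a5@(3,0):P a6@(0,0):R
t=5: a0@(0,1):P a1@(3,2):R a3@(4,0):R a4@(4,2):R a5@(3,4):P a6@(4,0):R
t=6: a0@(4,1):P a1@(3,1):R a3@(3,0):R a4@(3,2):R a5@(3,3):P a6@(3,0):R
t=7: a0@(3,1):P a1@(2,1):R a3@(2,0):R a5@(3,2):P a6@(2,0):R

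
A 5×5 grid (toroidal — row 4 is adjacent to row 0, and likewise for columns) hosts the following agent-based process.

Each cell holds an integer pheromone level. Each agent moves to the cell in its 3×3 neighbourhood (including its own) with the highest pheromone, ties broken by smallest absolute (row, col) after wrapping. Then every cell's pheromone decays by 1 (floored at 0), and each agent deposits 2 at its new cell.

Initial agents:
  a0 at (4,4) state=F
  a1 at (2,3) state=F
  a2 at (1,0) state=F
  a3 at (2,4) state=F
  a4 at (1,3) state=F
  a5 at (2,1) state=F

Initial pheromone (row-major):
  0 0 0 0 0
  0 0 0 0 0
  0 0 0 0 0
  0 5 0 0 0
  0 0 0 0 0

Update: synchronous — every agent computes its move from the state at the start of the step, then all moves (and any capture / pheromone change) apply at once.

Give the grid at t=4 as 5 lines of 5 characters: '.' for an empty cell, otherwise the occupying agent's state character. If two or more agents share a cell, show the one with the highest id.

t=1: a0@(0,0) a1@(1,2) a2@(0,0) a3@(1,0) a4@(0,2) a5@(3,1) | pheromone: 4 0 2 0 0 / 2 0 2 0 0 / 0 0 0 0 0 / 0 6 0 0 0 / 0 0 0 0 0
t=2: a0@(0,0) a1@(0,2) a2@(0,0) a3@(0,0) a4@(0,2) a5@(3,1) | pheromone: 9 0 5 0 0 / 1 0 1 0 0 / 0 0 0 0 0 / 0 7 0 0 0 / 0 0 0 0 0
t=3: a0@(0,0) a1@(0,2) a2@(0,0) a3@(0,0) a4@(0,2) a5@(3,1) | pheromone: 14 0 8 0 0 / 0 0 0 0 0 / 0 0 0 0 0 / 0 8 0 0 0 / 0 0 0 0 0
t=4: a0@(0,0) a1@(0,2) a2@(0,0) a3@(0,0) a4@(0,2) a5@(3,1) | pheromone: 19 0 11 0 0 / 0 0 0 0 0 / 0 0 0 0 0 / 0 9 0 0 0 / 0 0 0 0 0

F.F..
.....
.....
.F...
.....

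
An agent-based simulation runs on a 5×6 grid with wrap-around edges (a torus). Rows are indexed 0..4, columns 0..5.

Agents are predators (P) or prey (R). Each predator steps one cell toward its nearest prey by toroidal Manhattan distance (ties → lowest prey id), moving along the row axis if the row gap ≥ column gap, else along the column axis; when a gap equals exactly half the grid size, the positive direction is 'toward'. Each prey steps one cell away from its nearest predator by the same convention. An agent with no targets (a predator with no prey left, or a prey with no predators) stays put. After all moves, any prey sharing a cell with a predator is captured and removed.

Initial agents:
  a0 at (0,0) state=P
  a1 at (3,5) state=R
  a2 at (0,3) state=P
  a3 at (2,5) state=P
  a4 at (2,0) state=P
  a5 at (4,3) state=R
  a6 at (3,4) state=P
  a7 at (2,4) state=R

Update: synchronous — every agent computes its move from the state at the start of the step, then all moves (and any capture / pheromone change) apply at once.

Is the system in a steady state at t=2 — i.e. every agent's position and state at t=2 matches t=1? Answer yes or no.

no

t=1: a0@(4,0):P a1@(4,5):R a2@(4,3):P a3@(3,5):P a4@(3,0):P a5@(3,3):R a6@(3,5):P a7@(2,3):R
t=2: a0@(4,5):P a1@(4,4):R a2@(3,3):P a3@(4,5):P a4@(4,0):P a5@(2,3):R a6@(4,5):P a7@(1,3):R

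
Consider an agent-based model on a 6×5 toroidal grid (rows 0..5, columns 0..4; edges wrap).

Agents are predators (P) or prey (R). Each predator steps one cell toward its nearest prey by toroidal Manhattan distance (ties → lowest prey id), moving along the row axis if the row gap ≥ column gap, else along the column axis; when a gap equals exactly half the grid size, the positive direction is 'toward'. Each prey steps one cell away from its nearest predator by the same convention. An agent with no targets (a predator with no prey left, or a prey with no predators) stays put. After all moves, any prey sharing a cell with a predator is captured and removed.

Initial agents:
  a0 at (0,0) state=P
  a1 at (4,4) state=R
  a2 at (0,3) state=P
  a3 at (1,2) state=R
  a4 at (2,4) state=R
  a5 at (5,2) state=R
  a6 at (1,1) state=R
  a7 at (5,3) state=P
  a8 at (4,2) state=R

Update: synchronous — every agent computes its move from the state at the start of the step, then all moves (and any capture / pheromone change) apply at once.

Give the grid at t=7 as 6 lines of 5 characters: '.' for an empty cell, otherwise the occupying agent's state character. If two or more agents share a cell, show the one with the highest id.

.PP..
.....
.RRP.
.....
.....
.....

t=1: a0@(1,0):P a1@(3,4):R a2@(1,3):P a3@(2,2):R a4@(3,4):R a5@(5,1):R a6@(2,1):R a7@(5,2):P a8@(3,2):R
t=2: a0@(2,0):P a1@(4,4):R a2@(2,3):P a3@(3,2):R a4@(4,4):R a5@(5,0):R a6@(3,1):R a7@(5,1):P a8@(2,2):R
t=3: a0@(3,0):P a1@(5,4):R a2@(2,2):P a3@(4,2):R a4@(5,4):R a5@(5,4):R a6@(4,1):R a7@(5,0):P a8@(2,1):R
t=4: a0@(4,0):P a1@(5,3):R a2@(2,1):P a3@(5,2):R a4@(5,3):R a5@(5,3):R a6@(5,1):R a7@(5,4):P a8@(2,0):R
t=5: a0@(5,0):P a1@(5,2):R a2@(2,0):P a3@(5,1):R a4@(5,2):R a5@(5,2):R a6@(0,1):R a7@(5,3):P a8@(2,4):R
t=6: a0@(5,1):P a2@(2,4):P a6@(1,1):R a7@(5,2):P a8@(2,3):R
t=7: a0@(0,1):P a2@(2,3):P a6@(2,1):R a7@(0,2):P a8@(2,2):R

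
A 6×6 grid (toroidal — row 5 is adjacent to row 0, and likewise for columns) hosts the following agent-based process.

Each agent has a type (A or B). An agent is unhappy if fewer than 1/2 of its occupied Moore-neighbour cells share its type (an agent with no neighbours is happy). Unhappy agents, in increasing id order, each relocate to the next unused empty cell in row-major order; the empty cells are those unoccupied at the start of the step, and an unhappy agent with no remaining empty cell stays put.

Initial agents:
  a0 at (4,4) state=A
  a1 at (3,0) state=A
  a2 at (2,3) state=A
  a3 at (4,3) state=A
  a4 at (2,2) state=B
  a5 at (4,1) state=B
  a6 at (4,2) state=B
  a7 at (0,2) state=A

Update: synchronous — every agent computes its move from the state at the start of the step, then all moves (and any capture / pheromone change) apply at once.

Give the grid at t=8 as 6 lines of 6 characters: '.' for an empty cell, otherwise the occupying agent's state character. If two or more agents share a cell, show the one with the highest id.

t=1: a0@(4,4):A a1@(0,0):A a2@(0,1):A a3@(4,3):A a4@(0,3):B a5@(4,1):B a6@(4,2):B a7@(0,2):A
t=2: a0@(4,4):A a1@(0,0):A a2@(0,1):A a3@(4,3):A a4@(0,4):B a5@(4,1):B a6@(4,2):B a7@(0,2):A
t=3: (unchanged — steady state)

AAA.B.
......
......
......
.BBAA.
......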